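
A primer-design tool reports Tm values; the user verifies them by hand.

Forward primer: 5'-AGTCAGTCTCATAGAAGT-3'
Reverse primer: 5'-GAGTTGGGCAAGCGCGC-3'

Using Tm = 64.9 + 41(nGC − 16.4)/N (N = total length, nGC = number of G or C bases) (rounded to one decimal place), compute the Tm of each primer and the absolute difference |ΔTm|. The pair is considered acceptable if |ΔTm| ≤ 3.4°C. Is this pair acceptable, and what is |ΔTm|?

Forward: G+C = 7, N = 18 → Tm = 64.9 + 41·(7 − 16.4)/18 = 43.5°C.
Reverse: G+C = 12, N = 17 → Tm = 64.9 + 41·(12 − 16.4)/17 = 54.3°C.
|ΔTm| = |43.5 − 54.3| = 10.8°C, > 3.4°C.

|ΔTm| = 10.8°C; the pair is not acceptable.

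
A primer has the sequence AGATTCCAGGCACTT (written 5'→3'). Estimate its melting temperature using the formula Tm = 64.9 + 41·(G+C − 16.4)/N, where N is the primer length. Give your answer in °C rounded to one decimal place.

39.2°C

Base counts: A=4, T=4, G=3, C=4; G+C = 7, N = 15.
Tm = 64.9 + 41·(7 − 16.4)/15 = 64.9 + -385.40/15 = 39.2°C.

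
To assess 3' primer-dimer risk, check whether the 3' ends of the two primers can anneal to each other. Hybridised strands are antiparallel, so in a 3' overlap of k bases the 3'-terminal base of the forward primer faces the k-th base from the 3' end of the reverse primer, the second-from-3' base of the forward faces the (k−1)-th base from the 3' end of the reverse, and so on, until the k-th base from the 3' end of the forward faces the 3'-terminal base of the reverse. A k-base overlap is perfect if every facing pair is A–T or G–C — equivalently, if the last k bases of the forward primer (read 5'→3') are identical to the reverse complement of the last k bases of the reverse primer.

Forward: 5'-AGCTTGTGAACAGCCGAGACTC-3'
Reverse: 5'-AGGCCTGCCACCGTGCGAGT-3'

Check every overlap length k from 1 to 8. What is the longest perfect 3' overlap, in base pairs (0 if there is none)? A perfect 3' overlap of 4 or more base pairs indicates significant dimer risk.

Last 8 bases (5'→3') — forward …CGAGACTC, reverse …GTGCGAGT.
Reverse complement of the reverse primer's last 8 bases: ACTCGCAC; its first k bases are the reverse complement of the reverse primer's last k bases, so a perfect k-base overlap needs the forward primer's last k bases to equal them.
Comparing (forward last k vs required): k=1: C vs A ✗; k=2: TC vs AC ✗; k=3: CTC vs ACT ✗; k=4: ACTC vs ACTC ✓; k=5: GACTC vs ACTCG ✗; k=6: AGACTC vs ACTCGC ✗; k=7: GAGACTC vs ACTCGCA ✗; k=8: CGAGACTC vs ACTCGCAC ✗.
Only k = 4 is perfect, so the longest perfect 3' overlap is 4.

Longest perfect overlap: 4 complementary base pairs; significant dimer risk (threshold 4).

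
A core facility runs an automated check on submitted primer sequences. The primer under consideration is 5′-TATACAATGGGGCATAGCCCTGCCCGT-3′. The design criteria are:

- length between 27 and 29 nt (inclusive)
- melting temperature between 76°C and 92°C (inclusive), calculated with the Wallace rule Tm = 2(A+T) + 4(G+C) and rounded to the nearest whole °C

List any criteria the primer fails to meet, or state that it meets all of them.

Base counts: A=6, T=6, G=7, C=8 (length 27).
length: length 27 ✓
Tm: Tm = 2·12 + 4·15 = 84°C ✓

Meets all criteria.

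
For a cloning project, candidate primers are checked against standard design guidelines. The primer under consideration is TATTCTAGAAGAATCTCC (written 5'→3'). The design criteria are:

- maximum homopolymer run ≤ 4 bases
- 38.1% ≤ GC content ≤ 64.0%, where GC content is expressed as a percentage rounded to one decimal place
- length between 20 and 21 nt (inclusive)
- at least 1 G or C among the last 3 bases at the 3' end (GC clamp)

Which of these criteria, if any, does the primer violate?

Fails: GC content, length.

Base counts: A=6, T=6, G=2, C=4 (length 18).
homopolymer run: longest run = 2 ✓
GC content: GC 6/18 = 33.3%, outside 38.1–64.0% ✗
length: length 18, outside 20–21 ✗
GC clamp: 3' end TCC has 2 G/C ✓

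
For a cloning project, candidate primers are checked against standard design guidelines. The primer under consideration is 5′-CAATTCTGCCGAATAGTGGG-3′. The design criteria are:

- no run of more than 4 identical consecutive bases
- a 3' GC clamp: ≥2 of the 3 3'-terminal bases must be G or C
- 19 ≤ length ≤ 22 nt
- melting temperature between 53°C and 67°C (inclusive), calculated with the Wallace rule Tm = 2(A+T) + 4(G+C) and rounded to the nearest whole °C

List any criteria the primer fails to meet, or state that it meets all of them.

Base counts: A=5, T=5, G=6, C=4 (length 20).
homopolymer run: longest run = 3 ✓
GC clamp: 3' end GGG has 3 G/C ✓
length: length 20 ✓
Tm: Tm = 2·10 + 4·10 = 60°C ✓

Meets all criteria.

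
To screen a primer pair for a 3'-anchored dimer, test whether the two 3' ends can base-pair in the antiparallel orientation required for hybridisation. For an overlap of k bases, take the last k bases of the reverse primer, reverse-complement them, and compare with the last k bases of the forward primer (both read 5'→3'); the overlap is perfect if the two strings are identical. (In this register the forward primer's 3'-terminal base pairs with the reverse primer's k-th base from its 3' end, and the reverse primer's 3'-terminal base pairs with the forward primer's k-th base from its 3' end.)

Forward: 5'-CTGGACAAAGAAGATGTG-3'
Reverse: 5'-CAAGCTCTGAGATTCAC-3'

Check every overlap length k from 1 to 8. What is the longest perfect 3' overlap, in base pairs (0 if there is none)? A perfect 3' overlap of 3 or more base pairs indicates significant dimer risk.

Last 8 bases (5'→3') — forward …AAGATGTG, reverse …AGATTCAC.
Reverse complement of the reverse primer's last 8 bases: GTGAATCT; its first k bases are the reverse complement of the reverse primer's last k bases, so a perfect k-base overlap needs the forward primer's last k bases to equal them.
Comparing (forward last k vs required): k=1: G vs G ✓; k=2: TG vs GT ✗; k=3: GTG vs GTG ✓; k=4: TGTG vs GTGA ✗; k=5: ATGTG vs GTGAA ✗; k=6: GATGTG vs GTGAAT ✗; k=7: AGATGTG vs GTGAATC ✗; k=8: AAGATGTG vs GTGAATCT ✗.
Perfect overlaps at k = 1, 3; the largest is 3.

Longest perfect overlap: 3 complementary base pairs; significant dimer risk (threshold 3).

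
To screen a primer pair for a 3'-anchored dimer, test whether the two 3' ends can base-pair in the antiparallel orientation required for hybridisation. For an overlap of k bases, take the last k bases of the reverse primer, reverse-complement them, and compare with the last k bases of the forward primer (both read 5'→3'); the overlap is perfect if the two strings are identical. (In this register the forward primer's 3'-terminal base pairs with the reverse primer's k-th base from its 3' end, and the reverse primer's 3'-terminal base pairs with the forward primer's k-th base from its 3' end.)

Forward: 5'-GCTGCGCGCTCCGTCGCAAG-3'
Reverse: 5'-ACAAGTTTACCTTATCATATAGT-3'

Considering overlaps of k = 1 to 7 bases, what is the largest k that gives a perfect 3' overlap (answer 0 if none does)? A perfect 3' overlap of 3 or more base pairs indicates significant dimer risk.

Longest perfect overlap: 0 complementary base pairs; below the dimer-risk threshold (threshold 3).

Last 7 bases (5'→3') — forward …TCGCAAG, reverse …ATATAGT.
Reverse complement of the reverse primer's last 7 bases: ACTATAT; its first k bases are the reverse complement of the reverse primer's last k bases, so a perfect k-base overlap needs the forward primer's last k bases to equal them.
Comparing (forward last k vs required): k=1: G vs A ✗; k=2: AG vs AC ✗; k=3: AAG vs ACT ✗; k=4: CAAG vs ACTA ✗; k=5: GCAAG vs ACTAT ✗; k=6: CGCAAG vs ACTATA ✗; k=7: TCGCAAG vs ACTATAT ✗.
No overlap length from 1 to 7 is perfect, so the longest perfect 3' overlap is 0.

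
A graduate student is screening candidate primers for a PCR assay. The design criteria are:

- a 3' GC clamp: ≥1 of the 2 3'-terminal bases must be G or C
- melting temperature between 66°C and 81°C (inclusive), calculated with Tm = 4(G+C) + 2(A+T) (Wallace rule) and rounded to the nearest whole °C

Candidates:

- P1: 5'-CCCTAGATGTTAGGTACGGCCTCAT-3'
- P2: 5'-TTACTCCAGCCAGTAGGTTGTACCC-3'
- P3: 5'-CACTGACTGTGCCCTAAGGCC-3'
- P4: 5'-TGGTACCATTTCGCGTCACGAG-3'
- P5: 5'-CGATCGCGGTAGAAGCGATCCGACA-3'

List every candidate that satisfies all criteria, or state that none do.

P1 (25 nt, A=5 T=7 G=6 C=7): 3' end AT has 0 G/C, need ≥1 ✗; Tm = 2·12 + 4·13 = 76°C ✓ — fails.
P2 (25 nt, A=5 T=7 G=5 C=8): 3' end CC has 2 G/C ✓; Tm = 2·12 + 4·13 = 76°C ✓ — passes.
P3 (21 nt, A=4 T=4 G=5 C=8): 3' end CC has 2 G/C ✓; Tm = 2·8 + 4·13 = 68°C ✓ — passes.
P4 (22 nt, A=4 T=6 G=6 C=6): 3' end AG has 1 G/C ✓; Tm = 2·10 + 4·12 = 68°C ✓ — passes.
P5 (25 nt, A=7 T=3 G=8 C=7): 3' end CA has 1 G/C ✓; Tm = 2·10 + 4·15 = 80°C ✓ — passes.

P2, P3, P4 and P5.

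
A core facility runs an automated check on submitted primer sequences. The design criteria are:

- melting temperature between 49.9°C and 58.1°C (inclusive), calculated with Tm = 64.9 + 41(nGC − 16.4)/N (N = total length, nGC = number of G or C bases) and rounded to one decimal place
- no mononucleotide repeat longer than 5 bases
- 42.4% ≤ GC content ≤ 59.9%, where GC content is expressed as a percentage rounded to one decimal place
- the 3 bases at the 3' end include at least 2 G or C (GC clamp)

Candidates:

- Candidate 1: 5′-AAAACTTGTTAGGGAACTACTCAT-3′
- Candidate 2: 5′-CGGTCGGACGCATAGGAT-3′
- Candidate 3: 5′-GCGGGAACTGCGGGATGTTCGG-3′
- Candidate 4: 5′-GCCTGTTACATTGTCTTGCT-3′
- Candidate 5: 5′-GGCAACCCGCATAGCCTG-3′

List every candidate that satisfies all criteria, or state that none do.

None of the candidates satisfy all criteria.

Candidate 1 (24 nt, A=9 T=7 G=4 C=4): Tm = 64.9 + 41·(8 − 16.4)/24 = 50.6°C ✓; longest run = 4 ✓; GC 8/24 = 33.3%, outside 42.4–59.9% ✗; 3' end CAT has 1 G/C, need ≥2 ✗ — fails.
Candidate 2 (18 nt, A=4 T=3 G=7 C=4): Tm = 64.9 + 41·(11 − 16.4)/18 = 52.6°C ✓; longest run = 2 ✓; GC 11/18 = 61.1%, outside 42.4–59.9% ✗; 3' end GAT has 1 G/C, need ≥2 ✗ — fails.
Candidate 3 (22 nt, A=3 T=4 G=11 C=4): Tm = 64.9 + 41·(15 − 16.4)/22 = 62.3°C, outside 49.9–58.1°C ✗; longest run = 3 ✓; GC 15/22 = 68.2%, outside 42.4–59.9% ✗; 3' end CGG has 3 G/C ✓ — fails.
Candidate 4 (20 nt, A=2 T=9 G=4 C=5): Tm = 64.9 + 41·(9 − 16.4)/20 = 49.7°C, outside 49.9–58.1°C ✗; longest run = 2 ✓; GC 9/20 = 45.0% ✓; 3' end GCT has 2 G/C ✓ — fails.
Candidate 5 (18 nt, A=4 T=2 G=5 C=7): Tm = 64.9 + 41·(12 − 16.4)/18 = 54.9°C ✓; longest run = 3 ✓; GC 12/18 = 66.7%, outside 42.4–59.9% ✗; 3' end CTG has 2 G/C ✓ — fails.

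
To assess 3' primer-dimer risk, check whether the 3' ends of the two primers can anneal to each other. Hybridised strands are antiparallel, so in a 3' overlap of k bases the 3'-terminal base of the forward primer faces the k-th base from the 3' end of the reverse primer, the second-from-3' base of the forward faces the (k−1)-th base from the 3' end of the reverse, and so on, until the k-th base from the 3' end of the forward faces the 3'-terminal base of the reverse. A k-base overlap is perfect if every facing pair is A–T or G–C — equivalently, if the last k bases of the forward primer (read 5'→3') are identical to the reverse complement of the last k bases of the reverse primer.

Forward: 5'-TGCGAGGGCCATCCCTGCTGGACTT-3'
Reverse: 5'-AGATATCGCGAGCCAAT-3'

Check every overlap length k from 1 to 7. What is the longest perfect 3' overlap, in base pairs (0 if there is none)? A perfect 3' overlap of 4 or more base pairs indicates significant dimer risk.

Last 7 bases (5'→3') — forward …TGGACTT, reverse …AGCCAAT.
Reverse complement of the reverse primer's last 7 bases: ATTGGCT; its first k bases are the reverse complement of the reverse primer's last k bases, so a perfect k-base overlap needs the forward primer's last k bases to equal them.
Comparing (forward last k vs required): k=1: T vs A ✗; k=2: TT vs AT ✗; k=3: CTT vs ATT ✗; k=4: ACTT vs ATTG ✗; k=5: GACTT vs ATTGG ✗; k=6: GGACTT vs ATTGGC ✗; k=7: TGGACTT vs ATTGGCT ✗.
No overlap length from 1 to 7 is perfect, so the longest perfect 3' overlap is 0.

Longest perfect overlap: 0 complementary base pairs; below the dimer-risk threshold (threshold 4).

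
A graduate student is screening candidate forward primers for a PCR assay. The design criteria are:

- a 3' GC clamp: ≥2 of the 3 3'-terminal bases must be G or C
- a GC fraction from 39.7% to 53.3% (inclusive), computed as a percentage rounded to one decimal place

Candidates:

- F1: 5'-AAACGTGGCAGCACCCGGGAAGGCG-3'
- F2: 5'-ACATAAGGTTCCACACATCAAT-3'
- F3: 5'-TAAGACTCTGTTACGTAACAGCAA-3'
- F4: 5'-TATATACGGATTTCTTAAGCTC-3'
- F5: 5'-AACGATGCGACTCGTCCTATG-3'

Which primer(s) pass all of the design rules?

None of the candidates satisfy all criteria.

F1 (25 nt, A=7 T=1 G=10 C=7): 3' end GCG has 3 G/C ✓; GC 17/25 = 68.0%, outside 39.7–53.3% ✗ — fails.
F2 (22 nt, A=9 T=5 G=2 C=6): 3' end AAT has 0 G/C, need ≥2 ✗; GC 8/22 = 36.4%, outside 39.7–53.3% ✗ — fails.
F3 (24 nt, A=9 T=6 G=4 C=5): 3' end CAA has 1 G/C, need ≥2 ✗; GC 9/24 = 37.5%, outside 39.7–53.3% ✗ — fails.
F4 (22 nt, A=6 T=9 G=3 C=4): 3' end CTC has 2 G/C ✓; GC 7/22 = 31.8%, outside 39.7–53.3% ✗ — fails.
F5 (21 nt, A=5 T=5 G=5 C=6): 3' end ATG has 1 G/C, need ≥2 ✗; GC 11/21 = 52.4% ✓ — fails.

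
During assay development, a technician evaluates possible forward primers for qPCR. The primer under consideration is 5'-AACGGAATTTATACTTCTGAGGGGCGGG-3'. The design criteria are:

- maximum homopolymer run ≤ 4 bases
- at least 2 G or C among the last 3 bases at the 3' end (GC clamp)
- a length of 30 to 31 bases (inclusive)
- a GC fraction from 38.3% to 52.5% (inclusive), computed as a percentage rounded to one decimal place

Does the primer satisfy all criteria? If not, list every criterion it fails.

Base counts: A=7, T=7, G=10, C=4 (length 28).
homopolymer run: longest run = 4 ✓
GC clamp: 3' end GGG has 3 G/C ✓
length: length 28, outside 30–31 ✗
GC content: GC 14/28 = 50.0% ✓

Fails: length.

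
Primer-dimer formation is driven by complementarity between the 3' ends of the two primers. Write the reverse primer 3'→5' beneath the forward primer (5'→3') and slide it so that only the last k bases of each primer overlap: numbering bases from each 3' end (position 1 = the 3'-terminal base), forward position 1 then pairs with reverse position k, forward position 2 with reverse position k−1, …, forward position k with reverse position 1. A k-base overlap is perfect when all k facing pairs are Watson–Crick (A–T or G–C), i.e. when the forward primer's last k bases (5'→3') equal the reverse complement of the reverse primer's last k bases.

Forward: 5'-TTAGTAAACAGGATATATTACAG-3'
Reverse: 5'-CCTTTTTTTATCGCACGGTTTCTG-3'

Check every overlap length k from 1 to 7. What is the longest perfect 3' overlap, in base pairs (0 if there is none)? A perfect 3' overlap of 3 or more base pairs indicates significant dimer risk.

Longest perfect overlap: 3 complementary base pairs; significant dimer risk (threshold 3).

Last 7 bases (5'→3') — forward …ATTACAG, reverse …GTTTCTG.
Reverse complement of the reverse primer's last 7 bases: CAGAAAC; its first k bases are the reverse complement of the reverse primer's last k bases, so a perfect k-base overlap needs the forward primer's last k bases to equal them.
Comparing (forward last k vs required): k=1: G vs C ✗; k=2: AG vs CA ✗; k=3: CAG vs CAG ✓; k=4: ACAG vs CAGA ✗; k=5: TACAG vs CAGAA ✗; k=6: TTACAG vs CAGAAA ✗; k=7: ATTACAG vs CAGAAAC ✗.
Only k = 3 is perfect, so the longest perfect 3' overlap is 3.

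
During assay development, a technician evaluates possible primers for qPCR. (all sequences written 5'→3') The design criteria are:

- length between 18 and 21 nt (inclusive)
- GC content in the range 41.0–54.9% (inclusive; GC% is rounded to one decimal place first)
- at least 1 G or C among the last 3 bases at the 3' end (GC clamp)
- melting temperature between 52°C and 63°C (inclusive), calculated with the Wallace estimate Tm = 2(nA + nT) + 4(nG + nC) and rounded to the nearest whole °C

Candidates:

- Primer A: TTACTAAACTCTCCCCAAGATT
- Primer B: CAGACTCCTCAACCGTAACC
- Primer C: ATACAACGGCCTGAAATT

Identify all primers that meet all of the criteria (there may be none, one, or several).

None of the candidates satisfy all criteria.

Primer A (22 nt, A=7 T=7 G=1 C=7): length 22, outside 18–21 ✗; GC 8/22 = 36.4%, outside 41.0–54.9% ✗; 3' end ATT has 0 G/C, need ≥1 ✗; Tm = 2·14 + 4·8 = 60°C ✓ — fails.
Primer B (20 nt, A=6 T=3 G=2 C=9): length 20 ✓; GC 11/20 = 55.0%, outside 41.0–54.9% ✗; 3' end ACC has 2 G/C ✓; Tm = 2·9 + 4·11 = 62°C ✓ — fails.
Primer C (18 nt, A=7 T=4 G=3 C=4): length 18 ✓; GC 7/18 = 38.9%, outside 41.0–54.9% ✗; 3' end ATT has 0 G/C, need ≥1 ✗; Tm = 2·11 + 4·7 = 50°C, outside 52–63°C ✗ — fails.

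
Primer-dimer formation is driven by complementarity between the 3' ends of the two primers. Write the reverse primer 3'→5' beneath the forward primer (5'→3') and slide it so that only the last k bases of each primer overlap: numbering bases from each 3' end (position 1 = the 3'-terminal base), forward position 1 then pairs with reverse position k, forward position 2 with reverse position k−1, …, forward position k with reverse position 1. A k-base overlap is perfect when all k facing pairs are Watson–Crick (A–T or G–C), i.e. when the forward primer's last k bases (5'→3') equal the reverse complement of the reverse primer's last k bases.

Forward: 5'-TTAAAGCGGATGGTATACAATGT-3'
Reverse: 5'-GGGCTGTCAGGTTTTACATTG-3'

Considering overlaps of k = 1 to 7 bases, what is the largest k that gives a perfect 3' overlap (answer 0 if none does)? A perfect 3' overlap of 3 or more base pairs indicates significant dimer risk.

Last 7 bases (5'→3') — forward …ACAATGT, reverse …TACATTG.
Reverse complement of the reverse primer's last 7 bases: CAATGTA; its first k bases are the reverse complement of the reverse primer's last k bases, so a perfect k-base overlap needs the forward primer's last k bases to equal them.
Comparing (forward last k vs required): k=1: T vs C ✗; k=2: GT vs CA ✗; k=3: TGT vs CAA ✗; k=4: ATGT vs CAAT ✗; k=5: AATGT vs CAATG ✗; k=6: CAATGT vs CAATGT ✓; k=7: ACAATGT vs CAATGTA ✗.
Only k = 6 is perfect, so the longest perfect 3' overlap is 6.

Longest perfect overlap: 6 complementary base pairs; significant dimer risk (threshold 3).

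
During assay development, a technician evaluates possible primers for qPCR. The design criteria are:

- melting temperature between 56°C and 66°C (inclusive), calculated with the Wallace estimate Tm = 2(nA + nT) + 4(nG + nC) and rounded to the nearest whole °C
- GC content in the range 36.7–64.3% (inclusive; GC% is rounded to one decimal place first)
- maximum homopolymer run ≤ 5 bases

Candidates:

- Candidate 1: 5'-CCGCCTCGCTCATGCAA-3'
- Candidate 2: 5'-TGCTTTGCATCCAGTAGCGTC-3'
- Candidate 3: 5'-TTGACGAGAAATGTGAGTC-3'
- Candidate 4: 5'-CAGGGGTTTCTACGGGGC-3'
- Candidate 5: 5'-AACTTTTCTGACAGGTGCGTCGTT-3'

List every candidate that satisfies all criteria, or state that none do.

Candidate 2 only.

Candidate 1 (17 nt, A=3 T=3 G=3 C=8): Tm = 2·6 + 4·11 = 56°C ✓; GC 11/17 = 64.7%, outside 36.7–64.3% ✗; longest run = 2 ✓ — fails.
Candidate 2 (21 nt, A=3 T=7 G=5 C=6): Tm = 2·10 + 4·11 = 64°C ✓; GC 11/21 = 52.4% ✓; longest run = 3 ✓ — passes.
Candidate 3 (19 nt, A=6 T=5 G=6 C=2): Tm = 2·11 + 4·8 = 54°C, outside 56–66°C ✗; GC 8/19 = 42.1% ✓; longest run = 3 ✓ — fails.
Candidate 4 (18 nt, A=2 T=4 G=8 C=4): Tm = 2·6 + 4·12 = 60°C ✓; GC 12/18 = 66.7%, outside 36.7–64.3% ✗; longest run = 4 ✓ — fails.
Candidate 5 (24 nt, A=4 T=9 G=6 C=5): Tm = 2·13 + 4·11 = 70°C, outside 56–66°C ✗; GC 11/24 = 45.8% ✓; longest run = 4 ✓ — fails.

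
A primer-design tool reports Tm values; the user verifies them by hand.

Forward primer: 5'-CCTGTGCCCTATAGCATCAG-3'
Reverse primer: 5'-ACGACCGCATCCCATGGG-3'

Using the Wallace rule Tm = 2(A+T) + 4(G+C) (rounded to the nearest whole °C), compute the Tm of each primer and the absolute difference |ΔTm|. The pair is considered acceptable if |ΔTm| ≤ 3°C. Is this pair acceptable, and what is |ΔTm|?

Forward: A=4 T=5 G=4 C=7 → Tm = 2·9 + 4·11 = 62°C.
Reverse: A=4 T=2 G=5 C=7 → Tm = 2·6 + 4·12 = 60°C.
|ΔTm| = |62 − 60| = 2°C, ≤ 3°C.

|ΔTm| = 2°C; the pair is acceptable.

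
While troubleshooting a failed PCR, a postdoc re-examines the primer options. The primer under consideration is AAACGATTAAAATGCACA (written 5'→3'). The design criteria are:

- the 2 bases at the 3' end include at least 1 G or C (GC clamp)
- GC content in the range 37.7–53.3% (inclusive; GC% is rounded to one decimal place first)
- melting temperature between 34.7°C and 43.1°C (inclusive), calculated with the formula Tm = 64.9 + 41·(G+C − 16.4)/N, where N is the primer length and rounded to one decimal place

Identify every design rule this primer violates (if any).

Base counts: A=10, T=3, G=2, C=3 (length 18).
GC clamp: 3' end CA has 1 G/C ✓
GC content: GC 5/18 = 27.8%, outside 37.7–53.3% ✗
Tm: Tm = 64.9 + 41·(5 − 16.4)/18 = 38.9°C ✓

Fails: GC content.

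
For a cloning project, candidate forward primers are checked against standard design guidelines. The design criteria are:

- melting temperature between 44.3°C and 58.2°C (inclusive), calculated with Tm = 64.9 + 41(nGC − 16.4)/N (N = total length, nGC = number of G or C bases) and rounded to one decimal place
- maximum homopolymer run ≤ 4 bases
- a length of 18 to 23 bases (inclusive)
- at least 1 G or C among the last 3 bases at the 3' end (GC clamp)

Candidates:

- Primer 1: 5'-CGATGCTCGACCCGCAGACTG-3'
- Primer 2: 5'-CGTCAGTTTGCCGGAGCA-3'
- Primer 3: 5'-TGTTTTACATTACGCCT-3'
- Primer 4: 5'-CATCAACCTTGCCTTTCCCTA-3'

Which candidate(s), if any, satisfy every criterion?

Primer 2 and Primer 4.

Primer 1 (21 nt, A=4 T=3 G=6 C=8): Tm = 64.9 + 41·(14 − 16.4)/21 = 60.2°C, outside 44.3–58.2°C ✗; longest run = 3 ✓; length 21 ✓; 3' end CTG has 2 G/C ✓ — fails.
Primer 2 (18 nt, A=3 T=4 G=6 C=5): Tm = 64.9 + 41·(11 − 16.4)/18 = 52.6°C ✓; longest run = 3 ✓; length 18 ✓; 3' end GCA has 2 G/C ✓ — passes.
Primer 3 (17 nt, A=3 T=8 G=2 C=4): Tm = 64.9 + 41·(6 − 16.4)/17 = 39.8°C, outside 44.3–58.2°C ✗; longest run = 4 ✓; length 17, outside 18–23 ✗; 3' end CCT has 2 G/C ✓ — fails.
Primer 4 (21 nt, A=4 T=7 G=1 C=9): Tm = 64.9 + 41·(10 − 16.4)/21 = 52.4°C ✓; longest run = 3 ✓; length 21 ✓; 3' end CTA has 1 G/C ✓ — passes.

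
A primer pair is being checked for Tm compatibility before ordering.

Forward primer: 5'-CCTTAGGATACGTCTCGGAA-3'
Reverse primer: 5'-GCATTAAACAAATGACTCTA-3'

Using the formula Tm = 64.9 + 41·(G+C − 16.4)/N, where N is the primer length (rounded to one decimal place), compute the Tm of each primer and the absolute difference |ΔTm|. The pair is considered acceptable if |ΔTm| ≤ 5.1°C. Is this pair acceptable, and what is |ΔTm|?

|ΔTm| = 8.2°C; the pair is not acceptable.

Forward: G+C = 10, N = 20 → Tm = 64.9 + 41·(10 − 16.4)/20 = 51.8°C.
Reverse: G+C = 6, N = 20 → Tm = 64.9 + 41·(6 − 16.4)/20 = 43.6°C.
|ΔTm| = |51.8 − 43.6| = 8.2°C, > 5.1°C.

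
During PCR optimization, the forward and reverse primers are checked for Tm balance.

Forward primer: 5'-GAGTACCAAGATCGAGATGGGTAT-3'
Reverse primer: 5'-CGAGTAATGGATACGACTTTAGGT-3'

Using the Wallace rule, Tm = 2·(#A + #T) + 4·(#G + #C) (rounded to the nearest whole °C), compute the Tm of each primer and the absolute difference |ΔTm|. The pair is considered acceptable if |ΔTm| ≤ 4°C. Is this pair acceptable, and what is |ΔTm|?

|ΔTm| = 2°C; the pair is acceptable.

Forward: A=8 T=5 G=8 C=3 → Tm = 2·13 + 4·11 = 70°C.
Reverse: A=7 T=7 G=7 C=3 → Tm = 2·14 + 4·10 = 68°C.
|ΔTm| = |70 − 68| = 2°C, ≤ 4°C.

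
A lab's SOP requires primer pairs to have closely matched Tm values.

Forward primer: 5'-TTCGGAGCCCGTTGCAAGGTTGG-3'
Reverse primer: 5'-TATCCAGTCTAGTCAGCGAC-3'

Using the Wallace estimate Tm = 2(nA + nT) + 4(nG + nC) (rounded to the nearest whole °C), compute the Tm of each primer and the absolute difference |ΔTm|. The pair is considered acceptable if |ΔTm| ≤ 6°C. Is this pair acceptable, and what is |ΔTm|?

|ΔTm| = 14°C; the pair is not acceptable.

Forward: A=3 T=6 G=9 C=5 → Tm = 2·9 + 4·14 = 74°C.
Reverse: A=5 T=5 G=4 C=6 → Tm = 2·10 + 4·10 = 60°C.
|ΔTm| = |74 − 60| = 14°C, > 6°C.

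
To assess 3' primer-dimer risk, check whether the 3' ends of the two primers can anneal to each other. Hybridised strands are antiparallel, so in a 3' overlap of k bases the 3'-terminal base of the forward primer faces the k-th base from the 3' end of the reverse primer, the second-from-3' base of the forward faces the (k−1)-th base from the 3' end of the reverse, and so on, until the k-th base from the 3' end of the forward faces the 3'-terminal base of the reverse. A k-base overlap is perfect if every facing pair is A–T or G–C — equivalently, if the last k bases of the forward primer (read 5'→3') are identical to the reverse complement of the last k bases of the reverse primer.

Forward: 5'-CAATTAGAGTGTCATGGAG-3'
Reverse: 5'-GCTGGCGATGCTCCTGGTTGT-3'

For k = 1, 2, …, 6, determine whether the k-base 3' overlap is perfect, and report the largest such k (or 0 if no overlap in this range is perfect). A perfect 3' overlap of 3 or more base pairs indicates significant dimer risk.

Last 6 bases (5'→3') — forward …ATGGAG, reverse …GGTTGT.
Reverse complement of the reverse primer's last 6 bases: ACAACC; its first k bases are the reverse complement of the reverse primer's last k bases, so a perfect k-base overlap needs the forward primer's last k bases to equal them.
Comparing (forward last k vs required): k=1: G vs A ✗; k=2: AG vs AC ✗; k=3: GAG vs ACA ✗; k=4: GGAG vs ACAA ✗; k=5: TGGAG vs ACAAC ✗; k=6: ATGGAG vs ACAACC ✗.
No overlap length from 1 to 6 is perfect, so the longest perfect 3' overlap is 0.

Longest perfect overlap: 0 complementary base pairs; below the dimer-risk threshold (threshold 3).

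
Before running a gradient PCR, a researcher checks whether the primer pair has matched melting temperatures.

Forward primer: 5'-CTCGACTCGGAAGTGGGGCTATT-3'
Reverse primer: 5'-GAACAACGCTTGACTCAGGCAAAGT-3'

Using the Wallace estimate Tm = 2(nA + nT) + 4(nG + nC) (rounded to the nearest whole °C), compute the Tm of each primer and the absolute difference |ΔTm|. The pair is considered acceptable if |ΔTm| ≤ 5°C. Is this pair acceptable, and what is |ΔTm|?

|ΔTm| = 2°C; the pair is acceptable.

Forward: A=4 T=6 G=8 C=5 → Tm = 2·10 + 4·13 = 72°C.
Reverse: A=9 T=4 G=6 C=6 → Tm = 2·13 + 4·12 = 74°C.
|ΔTm| = |72 − 74| = 2°C, ≤ 5°C.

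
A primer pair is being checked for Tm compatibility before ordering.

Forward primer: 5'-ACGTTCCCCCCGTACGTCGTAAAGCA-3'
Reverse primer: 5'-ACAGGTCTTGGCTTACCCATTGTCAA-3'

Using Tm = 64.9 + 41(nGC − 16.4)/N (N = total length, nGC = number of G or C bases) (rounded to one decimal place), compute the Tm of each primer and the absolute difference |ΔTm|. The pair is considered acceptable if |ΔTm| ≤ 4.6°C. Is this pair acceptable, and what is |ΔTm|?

|ΔTm| = 4.7°C; the pair is not acceptable.

Forward: G+C = 15, N = 26 → Tm = 64.9 + 41·(15 − 16.4)/26 = 62.7°C.
Reverse: G+C = 12, N = 26 → Tm = 64.9 + 41·(12 − 16.4)/26 = 58.0°C.
|ΔTm| = |62.7 − 58.0| = 4.7°C, > 4.6°C.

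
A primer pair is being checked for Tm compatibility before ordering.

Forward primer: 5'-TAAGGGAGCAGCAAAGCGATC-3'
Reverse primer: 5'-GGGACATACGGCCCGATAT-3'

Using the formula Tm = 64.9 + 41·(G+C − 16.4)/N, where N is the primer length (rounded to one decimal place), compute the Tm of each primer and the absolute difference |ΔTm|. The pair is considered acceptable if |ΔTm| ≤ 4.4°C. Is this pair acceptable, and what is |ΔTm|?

|ΔTm| = 1.2°C; the pair is acceptable.

Forward: G+C = 11, N = 21 → Tm = 64.9 + 41·(11 − 16.4)/21 = 54.4°C.
Reverse: G+C = 11, N = 19 → Tm = 64.9 + 41·(11 − 16.4)/19 = 53.2°C.
|ΔTm| = |54.4 − 53.2| = 1.2°C, ≤ 4.4°C.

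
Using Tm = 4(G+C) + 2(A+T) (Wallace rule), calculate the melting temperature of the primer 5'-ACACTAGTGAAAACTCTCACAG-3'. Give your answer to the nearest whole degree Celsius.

Base counts: A=9, T=4, G=3, C=6 (length 22).
Tm = 2·(9+4) + 4·(3+6) = 2·13 + 4·9 = 26 + 36 = 62°C.

62°C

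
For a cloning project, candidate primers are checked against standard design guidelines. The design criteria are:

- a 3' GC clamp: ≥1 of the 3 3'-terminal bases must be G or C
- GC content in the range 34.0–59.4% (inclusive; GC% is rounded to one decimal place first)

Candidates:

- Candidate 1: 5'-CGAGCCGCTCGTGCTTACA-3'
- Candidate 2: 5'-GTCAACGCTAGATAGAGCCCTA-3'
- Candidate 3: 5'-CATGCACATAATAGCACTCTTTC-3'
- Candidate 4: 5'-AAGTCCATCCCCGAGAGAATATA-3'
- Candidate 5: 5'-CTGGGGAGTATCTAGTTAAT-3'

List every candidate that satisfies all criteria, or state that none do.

Candidate 2 and Candidate 3.

Candidate 1 (19 nt, A=3 T=4 G=5 C=7): 3' end ACA has 1 G/C ✓; GC 12/19 = 63.2%, outside 34.0–59.4% ✗ — fails.
Candidate 2 (22 nt, A=7 T=4 G=5 C=6): 3' end CTA has 1 G/C ✓; GC 11/22 = 50.0% ✓ — passes.
Candidate 3 (23 nt, A=7 T=7 G=2 C=7): 3' end TTC has 1 G/C ✓; GC 9/23 = 39.1% ✓ — passes.
Candidate 4 (23 nt, A=9 T=4 G=4 C=6): 3' end ATA has 0 G/C, need ≥1 ✗; GC 10/23 = 43.5% ✓ — fails.
Candidate 5 (20 nt, A=5 T=7 G=6 C=2): 3' end AAT has 0 G/C, need ≥1 ✗; GC 8/20 = 40.0% ✓ — fails.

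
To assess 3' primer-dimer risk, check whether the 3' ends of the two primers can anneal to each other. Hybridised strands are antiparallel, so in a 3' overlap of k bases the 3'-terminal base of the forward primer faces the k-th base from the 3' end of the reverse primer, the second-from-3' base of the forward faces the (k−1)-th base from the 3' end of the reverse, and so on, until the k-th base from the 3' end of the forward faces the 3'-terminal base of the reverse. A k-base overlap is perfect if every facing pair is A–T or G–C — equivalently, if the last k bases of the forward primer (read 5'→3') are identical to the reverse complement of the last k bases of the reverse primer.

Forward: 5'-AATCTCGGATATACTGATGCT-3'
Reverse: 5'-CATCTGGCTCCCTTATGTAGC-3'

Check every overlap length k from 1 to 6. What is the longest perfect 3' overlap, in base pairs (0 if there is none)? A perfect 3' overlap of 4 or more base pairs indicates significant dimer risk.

Longest perfect overlap: 3 complementary base pairs; below the dimer-risk threshold (threshold 4).

Last 6 bases (5'→3') — forward …GATGCT, reverse …TGTAGC.
Reverse complement of the reverse primer's last 6 bases: GCTACA; its first k bases are the reverse complement of the reverse primer's last k bases, so a perfect k-base overlap needs the forward primer's last k bases to equal them.
Comparing (forward last k vs required): k=1: T vs G ✗; k=2: CT vs GC ✗; k=3: GCT vs GCT ✓; k=4: TGCT vs GCTA ✗; k=5: ATGCT vs GCTAC ✗; k=6: GATGCT vs GCTACA ✗.
Only k = 3 is perfect, so the longest perfect 3' overlap is 3.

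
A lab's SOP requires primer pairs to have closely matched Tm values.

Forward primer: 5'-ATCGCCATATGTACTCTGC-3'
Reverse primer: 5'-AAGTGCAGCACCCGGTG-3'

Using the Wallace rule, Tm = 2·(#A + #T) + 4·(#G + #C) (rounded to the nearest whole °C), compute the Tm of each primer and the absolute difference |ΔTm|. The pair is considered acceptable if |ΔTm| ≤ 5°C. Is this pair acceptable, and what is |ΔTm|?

|ΔTm| = 0°C; the pair is acceptable.

Forward: A=4 T=6 G=3 C=6 → Tm = 2·10 + 4·9 = 56°C.
Reverse: A=4 T=2 G=6 C=5 → Tm = 2·6 + 4·11 = 56°C.
|ΔTm| = |56 − 56| = 0°C, ≤ 5°C.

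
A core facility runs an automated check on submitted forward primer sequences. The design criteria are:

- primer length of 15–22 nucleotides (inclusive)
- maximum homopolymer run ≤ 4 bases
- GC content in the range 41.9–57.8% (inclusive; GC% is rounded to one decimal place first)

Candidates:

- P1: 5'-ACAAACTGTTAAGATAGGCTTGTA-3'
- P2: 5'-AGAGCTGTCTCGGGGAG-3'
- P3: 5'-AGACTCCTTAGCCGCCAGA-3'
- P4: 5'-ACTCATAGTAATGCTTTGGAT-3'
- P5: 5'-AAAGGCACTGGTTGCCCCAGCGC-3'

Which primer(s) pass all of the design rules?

P1 (24 nt, A=9 T=7 G=5 C=3): length 24, outside 15–22 ✗; longest run = 3 ✓; GC 8/24 = 33.3%, outside 41.9–57.8% ✗ — fails.
P2 (17 nt, A=3 T=3 G=8 C=3): length 17 ✓; longest run = 4 ✓; GC 11/17 = 64.7%, outside 41.9–57.8% ✗ — fails.
P3 (19 nt, A=5 T=3 G=4 C=7): length 19 ✓; longest run = 2 ✓; GC 11/19 = 57.9%, outside 41.9–57.8% ✗ — fails.
P4 (21 nt, A=6 T=8 G=4 C=3): length 21 ✓; longest run = 3 ✓; GC 7/21 = 33.3%, outside 41.9–57.8% ✗ — fails.
P5 (23 nt, A=5 T=3 G=7 C=8): length 23, outside 15–22 ✗; longest run = 4 ✓; GC 15/23 = 65.2%, outside 41.9–57.8% ✗ — fails.

None of the candidates satisfy all criteria.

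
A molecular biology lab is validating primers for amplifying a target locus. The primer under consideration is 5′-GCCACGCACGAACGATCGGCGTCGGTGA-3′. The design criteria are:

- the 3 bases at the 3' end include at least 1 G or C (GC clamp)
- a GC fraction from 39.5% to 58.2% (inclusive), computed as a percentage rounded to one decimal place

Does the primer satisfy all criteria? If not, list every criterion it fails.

Fails: GC content.

Base counts: A=6, T=3, G=10, C=9 (length 28).
GC clamp: 3' end TGA has 1 G/C ✓
GC content: GC 19/28 = 67.9%, outside 39.5–58.2% ✗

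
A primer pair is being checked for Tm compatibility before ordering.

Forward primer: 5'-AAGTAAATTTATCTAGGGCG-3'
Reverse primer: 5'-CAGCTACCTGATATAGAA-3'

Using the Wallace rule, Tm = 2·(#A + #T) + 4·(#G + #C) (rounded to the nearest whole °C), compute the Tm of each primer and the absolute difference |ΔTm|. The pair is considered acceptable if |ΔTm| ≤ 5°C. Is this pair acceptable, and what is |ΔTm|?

Forward: A=7 T=6 G=5 C=2 → Tm = 2·13 + 4·7 = 54°C.
Reverse: A=7 T=4 G=3 C=4 → Tm = 2·11 + 4·7 = 50°C.
|ΔTm| = |54 − 50| = 4°C, ≤ 5°C.

|ΔTm| = 4°C; the pair is acceptable.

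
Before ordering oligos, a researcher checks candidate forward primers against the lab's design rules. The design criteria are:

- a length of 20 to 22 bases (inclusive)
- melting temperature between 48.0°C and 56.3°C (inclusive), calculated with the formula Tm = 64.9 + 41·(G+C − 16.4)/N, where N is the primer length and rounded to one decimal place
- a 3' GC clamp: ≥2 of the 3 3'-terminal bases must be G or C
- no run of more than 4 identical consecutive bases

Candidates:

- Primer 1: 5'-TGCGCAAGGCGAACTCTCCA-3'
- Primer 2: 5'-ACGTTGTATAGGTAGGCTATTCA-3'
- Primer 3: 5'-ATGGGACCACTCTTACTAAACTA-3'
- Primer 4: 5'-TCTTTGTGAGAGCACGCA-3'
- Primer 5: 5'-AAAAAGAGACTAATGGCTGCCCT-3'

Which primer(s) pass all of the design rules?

Primer 1 (20 nt, A=5 T=3 G=5 C=7): length 20 ✓; Tm = 64.9 + 41·(12 − 16.4)/20 = 55.9°C ✓; 3' end CCA has 2 G/C ✓; longest run = 2 ✓ — passes.
Primer 2 (23 nt, A=6 T=8 G=6 C=3): length 23, outside 20–22 ✗; Tm = 64.9 + 41·(9 − 16.4)/23 = 51.7°C ✓; 3' end TCA has 1 G/C, need ≥2 ✗; longest run = 2 ✓ — fails.
Primer 3 (23 nt, A=8 T=6 G=3 C=6): length 23, outside 20–22 ✗; Tm = 64.9 + 41·(9 − 16.4)/23 = 51.7°C ✓; 3' end CTA has 1 G/C, need ≥2 ✗; longest run = 3 ✓ — fails.
Primer 4 (18 nt, A=4 T=5 G=5 C=4): length 18, outside 20–22 ✗; Tm = 64.9 + 41·(9 − 16.4)/18 = 48.0°C ✓; 3' end GCA has 2 G/C ✓; longest run = 3 ✓ — fails.
Primer 5 (23 nt, A=9 T=4 G=5 C=5): length 23, outside 20–22 ✗; Tm = 64.9 + 41·(10 − 16.4)/23 = 53.5°C ✓; 3' end CCT has 2 G/C ✓; longest run = 5, exceeds 4 ✗ — fails.

Primer 1 only.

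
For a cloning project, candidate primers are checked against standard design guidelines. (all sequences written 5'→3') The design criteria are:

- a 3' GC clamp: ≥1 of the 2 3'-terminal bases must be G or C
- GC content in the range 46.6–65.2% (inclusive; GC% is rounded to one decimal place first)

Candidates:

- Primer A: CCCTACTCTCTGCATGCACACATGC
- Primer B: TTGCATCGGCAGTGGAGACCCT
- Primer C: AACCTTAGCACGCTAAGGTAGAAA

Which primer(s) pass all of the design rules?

Primer A (25 nt, A=5 T=6 G=3 C=11): 3' end GC has 2 G/C ✓; GC 14/25 = 56.0% ✓ — passes.
Primer B (22 nt, A=4 T=5 G=7 C=6): 3' end CT has 1 G/C ✓; GC 13/22 = 59.1% ✓ — passes.
Primer C (24 nt, A=10 T=4 G=5 C=5): 3' end AA has 0 G/C, need ≥1 ✗; GC 10/24 = 41.7%, outside 46.6–65.2% ✗ — fails.

Primer A and Primer B.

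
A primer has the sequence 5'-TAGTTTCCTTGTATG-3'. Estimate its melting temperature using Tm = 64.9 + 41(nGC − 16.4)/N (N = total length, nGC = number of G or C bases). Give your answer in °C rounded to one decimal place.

33.7°C

Base counts: A=2, T=8, G=3, C=2; G+C = 5, N = 15.
Tm = 64.9 + 41·(5 − 16.4)/15 = 64.9 + -467.40/15 = 33.7°C.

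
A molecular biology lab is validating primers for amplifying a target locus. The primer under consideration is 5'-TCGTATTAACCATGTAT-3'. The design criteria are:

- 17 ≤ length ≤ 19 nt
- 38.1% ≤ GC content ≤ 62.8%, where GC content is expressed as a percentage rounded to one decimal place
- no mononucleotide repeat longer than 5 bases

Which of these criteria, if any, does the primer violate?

Fails: GC content.

Base counts: A=5, T=7, G=2, C=3 (length 17).
length: length 17 ✓
GC content: GC 5/17 = 29.4%, outside 38.1–62.8% ✗
homopolymer run: longest run = 2 ✓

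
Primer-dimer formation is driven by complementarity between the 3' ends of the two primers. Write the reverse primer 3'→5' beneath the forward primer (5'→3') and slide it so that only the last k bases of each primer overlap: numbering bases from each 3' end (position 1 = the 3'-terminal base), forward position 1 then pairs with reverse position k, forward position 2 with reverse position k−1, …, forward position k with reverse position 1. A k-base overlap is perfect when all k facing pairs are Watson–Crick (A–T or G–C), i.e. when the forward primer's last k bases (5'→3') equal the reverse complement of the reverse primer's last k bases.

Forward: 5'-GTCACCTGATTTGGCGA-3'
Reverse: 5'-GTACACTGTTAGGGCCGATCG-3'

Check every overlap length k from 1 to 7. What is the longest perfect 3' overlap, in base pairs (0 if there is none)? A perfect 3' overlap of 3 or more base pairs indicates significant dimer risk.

Longest perfect overlap: 3 complementary base pairs; significant dimer risk (threshold 3).

Last 7 bases (5'→3') — forward …TTGGCGA, reverse …CCGATCG.
Reverse complement of the reverse primer's last 7 bases: CGATCGG; its first k bases are the reverse complement of the reverse primer's last k bases, so a perfect k-base overlap needs the forward primer's last k bases to equal them.
Comparing (forward last k vs required): k=1: A vs C ✗; k=2: GA vs CG ✗; k=3: CGA vs CGA ✓; k=4: GCGA vs CGAT ✗; k=5: GGCGA vs CGATC ✗; k=6: TGGCGA vs CGATCG ✗; k=7: TTGGCGA vs CGATCGG ✗.
Only k = 3 is perfect, so the longest perfect 3' overlap is 3.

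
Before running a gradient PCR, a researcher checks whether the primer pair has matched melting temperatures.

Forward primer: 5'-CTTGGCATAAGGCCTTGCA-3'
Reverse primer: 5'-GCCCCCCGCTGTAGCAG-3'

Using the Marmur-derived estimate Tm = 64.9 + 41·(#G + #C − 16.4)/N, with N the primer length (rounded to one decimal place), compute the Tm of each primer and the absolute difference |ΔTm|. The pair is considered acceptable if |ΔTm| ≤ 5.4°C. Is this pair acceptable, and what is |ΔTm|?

|ΔTm| = 5.6°C; the pair is not acceptable.

Forward: G+C = 10, N = 19 → Tm = 64.9 + 41·(10 − 16.4)/19 = 51.1°C.
Reverse: G+C = 13, N = 17 → Tm = 64.9 + 41·(13 − 16.4)/17 = 56.7°C.
|ΔTm| = |51.1 − 56.7| = 5.6°C, > 5.4°C.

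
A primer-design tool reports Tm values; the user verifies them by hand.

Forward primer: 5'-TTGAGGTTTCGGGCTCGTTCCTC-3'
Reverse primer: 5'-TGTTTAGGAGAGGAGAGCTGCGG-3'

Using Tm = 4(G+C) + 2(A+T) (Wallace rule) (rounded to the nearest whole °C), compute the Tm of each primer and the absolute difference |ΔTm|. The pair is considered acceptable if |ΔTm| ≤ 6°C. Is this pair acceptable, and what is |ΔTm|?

|ΔTm| = 0°C; the pair is acceptable.

Forward: A=1 T=9 G=7 C=6 → Tm = 2·10 + 4·13 = 72°C.
Reverse: A=5 T=5 G=11 C=2 → Tm = 2·10 + 4·13 = 72°C.
|ΔTm| = |72 − 72| = 0°C, ≤ 6°C.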